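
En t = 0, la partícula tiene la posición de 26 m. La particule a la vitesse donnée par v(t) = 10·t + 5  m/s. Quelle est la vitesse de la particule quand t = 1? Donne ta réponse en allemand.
Aus der Gleichung für die Geschwindigkeit v(t) = 10·t + 5, setzen wir t = 1 ein und erhalten v = 15.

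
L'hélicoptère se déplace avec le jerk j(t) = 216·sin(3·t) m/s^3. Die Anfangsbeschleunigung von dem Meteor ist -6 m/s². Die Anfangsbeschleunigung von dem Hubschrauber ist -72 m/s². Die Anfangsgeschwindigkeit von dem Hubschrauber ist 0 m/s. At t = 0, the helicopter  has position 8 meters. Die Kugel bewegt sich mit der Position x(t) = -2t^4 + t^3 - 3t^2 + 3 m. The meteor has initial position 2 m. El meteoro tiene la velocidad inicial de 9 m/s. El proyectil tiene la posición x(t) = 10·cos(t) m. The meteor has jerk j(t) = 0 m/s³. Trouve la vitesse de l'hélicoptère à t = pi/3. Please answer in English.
To find the answer, we compute 2 antiderivatives of j(t) = 216·sin(3·t). Finding the antiderivative of j(t) and using a(0) = -72: a(t) = -72·cos(3·t). The antiderivative of acceleration, with v(0) = 0, gives velocity: v(t) = -24·sin(3·t). We have velocity v(t) = -24·sin(3·t). Substituting t = pi/3: v(pi/3) = 0.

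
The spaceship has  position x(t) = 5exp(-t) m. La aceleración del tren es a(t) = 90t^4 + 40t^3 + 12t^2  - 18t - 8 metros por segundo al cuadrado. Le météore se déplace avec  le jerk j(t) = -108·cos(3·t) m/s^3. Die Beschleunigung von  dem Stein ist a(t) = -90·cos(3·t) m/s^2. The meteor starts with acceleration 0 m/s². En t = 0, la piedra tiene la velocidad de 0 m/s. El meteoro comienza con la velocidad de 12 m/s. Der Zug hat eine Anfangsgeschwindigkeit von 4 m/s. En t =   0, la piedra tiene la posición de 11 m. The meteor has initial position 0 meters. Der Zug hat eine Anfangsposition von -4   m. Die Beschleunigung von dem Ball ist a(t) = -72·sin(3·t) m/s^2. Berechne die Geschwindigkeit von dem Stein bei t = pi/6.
Wir müssen unsere Gleichung für die Beschleunigung a(t) = -90·cos(3·t) 1-mal integrieren. Die Stammfunktion von der Beschleunigung, mit v(0) = 0, ergibt die Geschwindigkeit: v(t) = -30·sin(3·t). Aus der Gleichung für die Geschwindigkeit v(t) = -30·sin(3·t), setzen wir t = pi/6 ein und erhalten v = -30.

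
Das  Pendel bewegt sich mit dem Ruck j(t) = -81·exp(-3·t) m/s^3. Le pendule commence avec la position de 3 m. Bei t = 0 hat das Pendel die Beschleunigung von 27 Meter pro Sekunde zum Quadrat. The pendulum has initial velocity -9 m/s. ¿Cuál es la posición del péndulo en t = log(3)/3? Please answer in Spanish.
Debemos encontrar la integral de nuestra ecuación de la sacudida j(t) = -81·exp(-3·t) 3 veces. La antiderivada de la sacudida, con a(0) = 27, da la aceleración: a(t) = 27·exp(-3·t). La integral de la aceleración es la velocidad. Usando v(0) = -9, obtenemos v(t) = -9·exp(-3·t). Integrando la velocidad y usando la condición inicial x(0) = 3, obtenemos x(t) = 3·exp(-3·t). Tenemos la posición x(t) = 3·exp(-3·t). Sustituyendo t = log(3)/3: x(log(3)/3) = 1.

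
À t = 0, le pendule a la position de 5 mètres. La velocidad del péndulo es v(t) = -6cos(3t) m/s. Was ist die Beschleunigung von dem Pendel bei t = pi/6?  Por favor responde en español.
Debemos derivar nuestra ecuación de la velocidad v(t) = -6·cos(3·t) 1 vez. La derivada de la velocidad da la aceleración: a(t) = 18·sin(3·t). Usando a(t) = 18·sin(3·t) y sustituyendo t = pi/6, encontramos a = 18.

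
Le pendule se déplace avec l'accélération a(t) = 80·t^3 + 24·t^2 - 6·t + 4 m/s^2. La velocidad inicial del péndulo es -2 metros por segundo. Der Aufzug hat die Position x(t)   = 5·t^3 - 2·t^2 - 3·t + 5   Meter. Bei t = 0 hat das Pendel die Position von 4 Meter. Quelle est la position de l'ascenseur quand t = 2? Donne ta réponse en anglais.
Using x(t) = 5·t^3 - 2·t^2 - 3·t + 5 and substituting t = 2, we find x = 31.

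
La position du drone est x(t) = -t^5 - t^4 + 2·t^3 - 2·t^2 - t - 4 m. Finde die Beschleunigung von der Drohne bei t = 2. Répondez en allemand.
Wir müssen unsere Gleichung für die Position x(t) = -t^5 - t^4 + 2·t^3 - 2·t^2 - t - 4 2-mal ableiten. Mit d/dt von x(t) finden wir v(t) = -5·t^4 - 4·t^3 + 6·t^2 - 4·t - 1. Durch Ableiten von der Geschwindigkeit erhalten wir die Beschleunigung: a(t) = -20·t^3 - 12·t^2 + 12·t - 4. Aus der Gleichung für die Beschleunigung a(t) = -20·t^3 - 12·t^2 + 12·t - 4, setzen wir t = 2 ein und erhalten a = -188.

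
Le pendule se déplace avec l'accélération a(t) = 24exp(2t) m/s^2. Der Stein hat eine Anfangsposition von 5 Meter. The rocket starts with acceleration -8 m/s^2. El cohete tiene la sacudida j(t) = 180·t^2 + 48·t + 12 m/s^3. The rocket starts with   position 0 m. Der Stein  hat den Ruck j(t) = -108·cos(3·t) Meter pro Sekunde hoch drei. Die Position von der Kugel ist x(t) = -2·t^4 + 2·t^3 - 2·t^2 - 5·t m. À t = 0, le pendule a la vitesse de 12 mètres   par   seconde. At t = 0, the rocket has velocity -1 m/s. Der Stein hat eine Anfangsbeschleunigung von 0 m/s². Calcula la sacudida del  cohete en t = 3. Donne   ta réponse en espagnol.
Tenemos la sacudida j(t) = 180·t^2 + 48·t + 12. Sustituyendo t = 3: j(3) = 1776.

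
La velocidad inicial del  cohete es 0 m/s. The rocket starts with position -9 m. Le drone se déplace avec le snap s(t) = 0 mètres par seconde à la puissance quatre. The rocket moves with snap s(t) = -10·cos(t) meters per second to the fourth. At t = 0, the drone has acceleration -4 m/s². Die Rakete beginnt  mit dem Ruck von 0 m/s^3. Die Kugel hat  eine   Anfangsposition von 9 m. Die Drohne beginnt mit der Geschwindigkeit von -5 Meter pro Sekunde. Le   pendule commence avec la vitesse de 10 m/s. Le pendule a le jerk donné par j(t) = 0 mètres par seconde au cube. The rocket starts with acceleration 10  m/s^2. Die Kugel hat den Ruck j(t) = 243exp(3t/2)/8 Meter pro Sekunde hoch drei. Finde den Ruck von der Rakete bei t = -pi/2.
Wir müssen das Integral unserer Gleichung für den Snap s(t) = -10·cos(t) 1-mal finden. Die Stammfunktion von dem Snap ist der Ruck. Mit j(0) = 0 erhalten wir j(t) = -10·sin(t). Mit j(t) = -10·sin(t) und Einsetzen von t = -pi/2, finden wir j = 10.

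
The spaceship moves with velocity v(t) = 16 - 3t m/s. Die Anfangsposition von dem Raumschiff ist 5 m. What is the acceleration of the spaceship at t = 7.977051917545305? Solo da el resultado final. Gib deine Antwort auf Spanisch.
La respuesta es -3.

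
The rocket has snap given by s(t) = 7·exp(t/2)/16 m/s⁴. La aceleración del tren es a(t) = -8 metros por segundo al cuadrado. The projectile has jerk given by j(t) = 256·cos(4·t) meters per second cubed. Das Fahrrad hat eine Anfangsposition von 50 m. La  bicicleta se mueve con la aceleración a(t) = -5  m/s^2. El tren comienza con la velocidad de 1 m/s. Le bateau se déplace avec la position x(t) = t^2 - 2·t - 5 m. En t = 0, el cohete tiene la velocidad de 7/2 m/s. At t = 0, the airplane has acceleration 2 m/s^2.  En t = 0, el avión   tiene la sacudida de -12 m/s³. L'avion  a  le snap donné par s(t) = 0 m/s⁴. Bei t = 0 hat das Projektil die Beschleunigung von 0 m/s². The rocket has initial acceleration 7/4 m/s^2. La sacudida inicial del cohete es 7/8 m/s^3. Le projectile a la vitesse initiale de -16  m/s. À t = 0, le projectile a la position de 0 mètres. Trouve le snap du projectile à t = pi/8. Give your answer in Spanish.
Partiendo de la sacudida j(t) = 256·cos(4·t), tomamos 1 derivada. Tomando d/dt de j(t), encontramos s(t) = -1024·sin(4·t). De la ecuación del snap s(t) = -1024·sin(4·t), sustituimos t = pi/8 para obtener s = -1024.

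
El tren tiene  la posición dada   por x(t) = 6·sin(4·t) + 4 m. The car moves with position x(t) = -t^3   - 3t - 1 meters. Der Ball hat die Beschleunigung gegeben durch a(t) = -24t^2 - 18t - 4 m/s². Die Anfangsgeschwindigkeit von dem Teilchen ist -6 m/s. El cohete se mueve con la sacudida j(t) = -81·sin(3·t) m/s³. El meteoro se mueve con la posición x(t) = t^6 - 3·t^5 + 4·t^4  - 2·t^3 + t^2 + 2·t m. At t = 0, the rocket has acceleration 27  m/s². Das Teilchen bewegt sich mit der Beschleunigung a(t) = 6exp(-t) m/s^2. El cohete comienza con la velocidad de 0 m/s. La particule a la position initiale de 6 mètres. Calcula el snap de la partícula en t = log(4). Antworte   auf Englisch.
To solve this, we need to take 2 derivatives of our acceleration equation a(t) = 6·exp(-t). The derivative of acceleration gives jerk: j(t) = -6·exp(-t). The derivative of jerk gives snap: s(t) = 6·exp(-t). From the given snap equation s(t) = 6·exp(-t), we substitute t = log(4) to get s = 3/2.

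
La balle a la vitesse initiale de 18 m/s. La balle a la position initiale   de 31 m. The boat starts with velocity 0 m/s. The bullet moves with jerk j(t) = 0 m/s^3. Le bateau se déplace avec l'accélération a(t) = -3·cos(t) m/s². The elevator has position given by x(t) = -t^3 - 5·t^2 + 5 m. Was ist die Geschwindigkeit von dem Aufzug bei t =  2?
Wir müssen unsere Gleichung für die Position x(t) = -t^3 - 5·t^2 + 5 1-mal ableiten. Durch Ableiten von der Position erhalten wir die Geschwindigkeit: v(t) = -3·t^2 - 10·t. Wir haben die Geschwindigkeit v(t) = -3·t^2 - 10·t. Durch Einsetzen von t = 2: v(2) = -32.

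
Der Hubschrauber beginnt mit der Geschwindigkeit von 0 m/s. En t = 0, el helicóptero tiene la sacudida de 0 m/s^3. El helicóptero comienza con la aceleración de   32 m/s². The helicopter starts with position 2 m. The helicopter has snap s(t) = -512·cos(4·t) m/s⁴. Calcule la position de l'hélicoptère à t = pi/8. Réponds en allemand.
Wir müssen das Integral unserer Gleichung für den Snap s(t) = -512·cos(4·t) 4-mal finden. Mit ∫s(t)dt und Anwendung von j(0) = 0, finden wir j(t) = -128·sin(4·t). Mit ∫j(t)dt und Anwendung von a(0) = 32, finden wir a(t) = 32·cos(4·t). Mit ∫a(t)dt und Anwendung von v(0) = 0, finden wir v(t) = 8·sin(4·t). Mit ∫v(t)dt und Anwendung von x(0) = 2, finden wir x(t) = 4 - 2·cos(4·t). Aus der Gleichung für die Position x(t) = 4 - 2·cos(4·t), setzen wir t = pi/8 ein und erhalten x = 4.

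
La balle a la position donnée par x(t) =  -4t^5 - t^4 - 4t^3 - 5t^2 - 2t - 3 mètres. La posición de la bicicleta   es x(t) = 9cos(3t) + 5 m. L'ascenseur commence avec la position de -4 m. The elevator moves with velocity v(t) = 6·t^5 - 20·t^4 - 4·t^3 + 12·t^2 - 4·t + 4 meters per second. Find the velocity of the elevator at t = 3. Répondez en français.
En utilisant v(t) = 6·t^5 - 20·t^4 - 4·t^3 + 12·t^2 - 4·t + 4 et en substituant t = 3, nous trouvons v = -170.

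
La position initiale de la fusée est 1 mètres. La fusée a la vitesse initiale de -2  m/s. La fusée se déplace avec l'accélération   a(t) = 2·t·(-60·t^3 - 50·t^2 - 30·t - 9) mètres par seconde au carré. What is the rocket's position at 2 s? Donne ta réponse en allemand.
Um dies zu lösen, müssen wir 2 Integrale unserer Gleichung für die Beschleunigung a(t) = 2·t·(-60·t^3 - 50·t^2 - 30·t - 9) finden. Das Integral von der Beschleunigung, mit v(0) = -2, ergibt die Geschwindigkeit: v(t) = -24·t^5 - 25·t^4 - 20·t^3 - 9·t^2 - 2. Durch Integration von der Geschwindigkeit und Verwendung der Anfangsbedingung x(0) = 1, erhalten wir x(t) = -4·t^6 - 5·t^5 - 5·t^4 - 3·t^3 - 2·t + 1. Wir haben die Position x(t) = -4·t^6 - 5·t^5 - 5·t^4 - 3·t^3 - 2·t + 1. Durch Einsetzen von t = 2: x(2) = -523.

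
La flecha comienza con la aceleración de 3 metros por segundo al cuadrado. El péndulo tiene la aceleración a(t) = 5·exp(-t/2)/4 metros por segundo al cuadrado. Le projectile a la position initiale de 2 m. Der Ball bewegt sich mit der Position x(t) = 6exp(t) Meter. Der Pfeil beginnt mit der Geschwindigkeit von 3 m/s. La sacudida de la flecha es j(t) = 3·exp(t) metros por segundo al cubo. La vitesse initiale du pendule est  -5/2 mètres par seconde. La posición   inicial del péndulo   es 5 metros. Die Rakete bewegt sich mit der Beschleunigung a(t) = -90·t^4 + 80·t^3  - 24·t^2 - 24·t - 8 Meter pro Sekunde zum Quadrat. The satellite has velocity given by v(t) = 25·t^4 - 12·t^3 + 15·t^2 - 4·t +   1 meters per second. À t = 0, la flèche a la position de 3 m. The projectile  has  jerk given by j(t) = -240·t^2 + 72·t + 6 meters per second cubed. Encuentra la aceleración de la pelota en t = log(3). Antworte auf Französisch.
Pour résoudre ceci, nous devons prendre 2 dérivées de notre équation de la position x(t) = 6·exp(t). En dérivant la position, nous obtenons la vitesse: v(t) = 6·exp(t). En prenant d/dt de v(t), nous trouvons a(t) = 6·exp(t). De l'équation de l'accélération a(t) = 6·exp(t), nous substituons t = log(3) pour obtenir a = 18.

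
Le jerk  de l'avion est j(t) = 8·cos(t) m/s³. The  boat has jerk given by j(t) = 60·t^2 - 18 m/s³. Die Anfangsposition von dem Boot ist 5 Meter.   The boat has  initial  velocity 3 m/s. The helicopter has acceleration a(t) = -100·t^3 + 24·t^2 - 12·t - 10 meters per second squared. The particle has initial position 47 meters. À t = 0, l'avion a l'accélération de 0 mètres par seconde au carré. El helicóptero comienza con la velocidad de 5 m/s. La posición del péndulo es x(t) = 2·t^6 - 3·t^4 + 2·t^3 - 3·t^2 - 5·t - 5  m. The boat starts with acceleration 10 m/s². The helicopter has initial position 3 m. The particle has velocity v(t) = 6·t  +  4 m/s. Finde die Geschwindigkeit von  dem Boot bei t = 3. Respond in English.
To solve this, we need to take 2 integrals of our jerk equation j(t) = 60·t^2 - 18. The antiderivative of jerk is acceleration. Using a(0) = 10, we get a(t) = 20·t^3 - 18·t + 10. Integrating acceleration and using the initial condition v(0) = 3, we get v(t) = 5·t^4 - 9·t^2 + 10·t + 3. Using v(t) = 5·t^4 - 9·t^2 + 10·t + 3 and substituting t = 3, we find v = 357.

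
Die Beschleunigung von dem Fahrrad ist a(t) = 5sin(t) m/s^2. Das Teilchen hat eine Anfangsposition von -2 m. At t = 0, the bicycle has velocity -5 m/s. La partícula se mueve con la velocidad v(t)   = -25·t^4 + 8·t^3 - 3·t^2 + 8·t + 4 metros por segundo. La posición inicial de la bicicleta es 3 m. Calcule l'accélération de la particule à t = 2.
Pour résoudre ceci, nous devons prendre 1 dérivée de notre équation de la vitesse v(t) = -25·t^4 + 8·t^3 - 3·t^2 + 8·t + 4. En dérivant la vitesse, nous obtenons l'accélération: a(t) = -100·t^3 + 24·t^2 - 6·t + 8. De l'équation de l'accélération a(t) = -100·t^3 + 24·t^2 - 6·t + 8, nous substituons t = 2 pour obtenir a = -708.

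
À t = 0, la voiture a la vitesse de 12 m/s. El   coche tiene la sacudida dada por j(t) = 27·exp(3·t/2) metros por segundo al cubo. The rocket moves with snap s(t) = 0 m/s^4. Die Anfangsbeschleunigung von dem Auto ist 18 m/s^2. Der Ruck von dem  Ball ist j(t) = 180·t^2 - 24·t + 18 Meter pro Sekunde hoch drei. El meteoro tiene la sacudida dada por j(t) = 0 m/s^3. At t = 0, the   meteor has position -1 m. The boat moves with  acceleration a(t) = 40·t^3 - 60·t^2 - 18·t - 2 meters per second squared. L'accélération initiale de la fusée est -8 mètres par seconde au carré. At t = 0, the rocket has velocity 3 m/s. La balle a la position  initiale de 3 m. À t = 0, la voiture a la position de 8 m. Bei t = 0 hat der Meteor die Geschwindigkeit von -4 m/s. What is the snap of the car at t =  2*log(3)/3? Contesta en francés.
En partant du jerk j(t) = 27·exp(3·t/2), nous prenons 1 dérivée. La dérivée du jerk donne le snap: s(t) = 81·exp(3·t/2)/2. De l'équation du snap s(t) = 81·exp(3·t/2)/2, nous substituons t = 2*log(3)/3 pour obtenir s = 243/2.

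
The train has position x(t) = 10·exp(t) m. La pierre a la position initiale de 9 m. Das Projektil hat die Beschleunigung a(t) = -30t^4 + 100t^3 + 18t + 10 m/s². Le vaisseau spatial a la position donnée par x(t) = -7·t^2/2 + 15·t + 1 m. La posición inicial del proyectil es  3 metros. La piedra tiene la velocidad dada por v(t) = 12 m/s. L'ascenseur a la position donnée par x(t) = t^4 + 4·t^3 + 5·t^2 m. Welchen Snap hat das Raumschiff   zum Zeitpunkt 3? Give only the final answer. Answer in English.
s(3) = 0.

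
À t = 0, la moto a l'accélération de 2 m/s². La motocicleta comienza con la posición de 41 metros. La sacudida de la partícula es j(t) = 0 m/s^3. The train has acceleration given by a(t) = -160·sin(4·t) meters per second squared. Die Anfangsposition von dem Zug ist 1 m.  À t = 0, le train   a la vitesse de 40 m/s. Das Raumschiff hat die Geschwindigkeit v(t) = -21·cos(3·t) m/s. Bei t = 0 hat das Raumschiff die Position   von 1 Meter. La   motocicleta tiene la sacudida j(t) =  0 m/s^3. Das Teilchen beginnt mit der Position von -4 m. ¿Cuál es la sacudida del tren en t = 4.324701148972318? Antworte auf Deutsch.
Um dies zu lösen, müssen wir 1 Ableitung unserer Gleichung für die Beschleunigung a(t) = -160·sin(4·t) nehmen. Durch Ableiten von der Beschleunigung erhalten wir den Ruck: j(t) = -640·cos(4·t). Aus der Gleichung für den Ruck j(t) = -640·cos(4·t), setzen wir t = 4.324701148972318 ein und erhalten j = -12.8279416438714.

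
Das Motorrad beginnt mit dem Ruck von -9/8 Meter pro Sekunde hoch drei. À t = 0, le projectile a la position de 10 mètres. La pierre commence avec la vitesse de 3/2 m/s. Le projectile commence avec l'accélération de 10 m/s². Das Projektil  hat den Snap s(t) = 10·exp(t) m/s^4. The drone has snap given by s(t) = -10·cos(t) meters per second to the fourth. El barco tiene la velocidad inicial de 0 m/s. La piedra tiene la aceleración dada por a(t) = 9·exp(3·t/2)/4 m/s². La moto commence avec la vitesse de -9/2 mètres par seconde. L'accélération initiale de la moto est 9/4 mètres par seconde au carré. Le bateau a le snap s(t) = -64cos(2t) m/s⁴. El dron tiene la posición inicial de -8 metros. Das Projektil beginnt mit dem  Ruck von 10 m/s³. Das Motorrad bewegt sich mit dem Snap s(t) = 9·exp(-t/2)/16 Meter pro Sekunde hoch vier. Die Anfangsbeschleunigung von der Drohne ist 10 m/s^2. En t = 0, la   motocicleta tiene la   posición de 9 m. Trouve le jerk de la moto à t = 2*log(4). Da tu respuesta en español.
Necesitamos integrar nuestra ecuación del snap s(t) = 9·exp(-t/2)/16 1 vez. La antiderivada del snap es la sacudida. Usando j(0) = -9/8, obtenemos j(t) = -9·exp(-t/2)/8. Tenemos la sacudida j(t) = -9·exp(-t/2)/8. Sustituyendo t = 2*log(4): j(2*log(4)) = -9/32.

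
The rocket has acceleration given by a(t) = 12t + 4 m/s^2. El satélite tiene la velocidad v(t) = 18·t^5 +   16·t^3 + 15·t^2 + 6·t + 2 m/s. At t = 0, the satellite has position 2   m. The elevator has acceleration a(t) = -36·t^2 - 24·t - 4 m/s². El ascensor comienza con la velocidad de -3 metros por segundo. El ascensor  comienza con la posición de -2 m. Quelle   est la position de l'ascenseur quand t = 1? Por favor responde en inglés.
We need to integrate our acceleration equation a(t) = -36·t^2 - 24·t - 4 2 times. The integral of acceleration is velocity. Using v(0) = -3, we get v(t) = -12·t^3 - 12·t^2 - 4·t - 3. The integral of velocity, with x(0) = -2, gives position: x(t) = -3·t^4 - 4·t^3 - 2·t^2 - 3·t - 2. Using x(t) = -3·t^4 - 4·t^3 - 2·t^2 - 3·t - 2 and substituting t = 1, we find x = -14.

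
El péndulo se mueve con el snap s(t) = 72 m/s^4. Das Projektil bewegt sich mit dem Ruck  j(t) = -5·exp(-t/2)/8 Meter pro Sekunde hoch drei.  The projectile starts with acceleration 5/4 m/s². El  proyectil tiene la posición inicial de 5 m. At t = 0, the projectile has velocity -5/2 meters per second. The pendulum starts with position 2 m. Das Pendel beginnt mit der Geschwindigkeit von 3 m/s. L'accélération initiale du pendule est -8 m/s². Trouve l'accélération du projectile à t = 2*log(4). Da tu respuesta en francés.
Nous devons intégrer notre équation du jerk j(t) = -5·exp(-t/2)/8 1 fois. La primitive du jerk est l'accélération. En utilisant a(0) = 5/4, nous obtenons a(t) = 5·exp(-t/2)/4. De l'équation de l'accélération a(t) = 5·exp(-t/2)/4, nous substituons t = 2*log(4) pour obtenir a = 5/16.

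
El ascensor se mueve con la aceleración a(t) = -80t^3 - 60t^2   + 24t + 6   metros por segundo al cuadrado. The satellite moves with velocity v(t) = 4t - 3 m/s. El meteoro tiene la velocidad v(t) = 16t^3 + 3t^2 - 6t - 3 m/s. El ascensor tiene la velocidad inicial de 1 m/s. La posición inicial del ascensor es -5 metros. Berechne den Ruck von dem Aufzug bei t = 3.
Um dies zu lösen, müssen wir 1 Ableitung unserer Gleichung für die Beschleunigung a(t) = -80·t^3 - 60·t^2 + 24·t + 6 nehmen. Durch Ableiten von der Beschleunigung erhalten wir den Ruck: j(t) = -240·t^2 - 120·t + 24. Mit j(t) = -240·t^2 - 120·t + 24 und Einsetzen von t = 3, finden wir j = -2496.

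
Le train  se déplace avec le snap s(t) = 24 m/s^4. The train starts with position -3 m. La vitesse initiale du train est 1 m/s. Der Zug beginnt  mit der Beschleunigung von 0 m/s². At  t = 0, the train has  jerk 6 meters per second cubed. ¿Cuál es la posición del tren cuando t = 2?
Debemos encontrar la integral de nuestra ecuación del snap s(t) = 24 4 veces. Integrando el snap y usando la condición inicial j(0) = 6, obtenemos j(t) = 24·t + 6. Integrando la sacudida y usando la condición inicial a(0) = 0, obtenemos a(t) = 6·t·(2·t + 1). La integral de la aceleración es la velocidad. Usando v(0) = 1, obtenemos v(t) = 4·t^3 + 3·t^2 + 1. La integral de la velocidad, con x(0) = -3, da la posición: x(t) = t^4 + t^3 + t - 3. De la ecuación de la posición x(t) = t^4 + t^3 + t - 3, sustituimos t = 2 para obtener x = 23.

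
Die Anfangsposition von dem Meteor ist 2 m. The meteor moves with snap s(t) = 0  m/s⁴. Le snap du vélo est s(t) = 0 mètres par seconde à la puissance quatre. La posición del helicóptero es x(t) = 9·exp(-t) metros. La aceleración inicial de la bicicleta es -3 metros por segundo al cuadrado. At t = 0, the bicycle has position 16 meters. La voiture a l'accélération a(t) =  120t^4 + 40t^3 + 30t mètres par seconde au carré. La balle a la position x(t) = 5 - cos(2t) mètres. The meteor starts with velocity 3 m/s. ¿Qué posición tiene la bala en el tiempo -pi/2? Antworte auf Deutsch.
Mit x(t) = 5 - cos(2·t) und Einsetzen von t = -pi/2, finden wir x = 6.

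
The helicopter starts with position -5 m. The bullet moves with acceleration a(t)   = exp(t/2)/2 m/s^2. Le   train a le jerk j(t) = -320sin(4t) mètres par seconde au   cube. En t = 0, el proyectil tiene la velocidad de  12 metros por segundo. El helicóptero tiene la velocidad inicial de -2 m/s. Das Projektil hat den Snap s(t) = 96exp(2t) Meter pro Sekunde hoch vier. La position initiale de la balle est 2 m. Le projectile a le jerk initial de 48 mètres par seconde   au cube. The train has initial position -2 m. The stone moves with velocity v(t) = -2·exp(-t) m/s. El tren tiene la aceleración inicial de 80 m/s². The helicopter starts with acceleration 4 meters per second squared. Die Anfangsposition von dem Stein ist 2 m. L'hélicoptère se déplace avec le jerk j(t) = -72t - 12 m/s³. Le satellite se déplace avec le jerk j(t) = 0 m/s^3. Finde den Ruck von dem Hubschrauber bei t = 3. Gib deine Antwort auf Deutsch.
Wir haben den Ruck j(t) = -72·t - 12. Durch Einsetzen von t = 3: j(3) = -228.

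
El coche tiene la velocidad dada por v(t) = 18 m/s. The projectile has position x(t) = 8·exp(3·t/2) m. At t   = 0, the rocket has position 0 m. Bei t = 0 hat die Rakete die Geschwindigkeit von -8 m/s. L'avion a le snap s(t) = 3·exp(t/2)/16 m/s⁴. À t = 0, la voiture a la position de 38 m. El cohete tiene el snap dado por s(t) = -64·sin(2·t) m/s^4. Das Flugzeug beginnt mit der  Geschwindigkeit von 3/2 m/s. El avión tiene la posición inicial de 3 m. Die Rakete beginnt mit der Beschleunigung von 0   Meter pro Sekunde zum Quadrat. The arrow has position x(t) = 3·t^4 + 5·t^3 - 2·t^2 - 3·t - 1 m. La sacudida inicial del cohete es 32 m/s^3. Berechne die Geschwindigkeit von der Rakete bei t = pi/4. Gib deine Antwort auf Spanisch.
Debemos encontrar la integral de nuestra ecuación del snap s(t) = -64·sin(2·t) 3 veces. Tomando ∫s(t)dt y aplicando j(0) = 32, encontramos j(t) = 32·cos(2·t). Tomando ∫j(t)dt y aplicando a(0) = 0, encontramos a(t) = 16·sin(2·t). La antiderivada de la aceleración es la velocidad. Usando v(0) = -8, obtenemos v(t) = -8·cos(2·t). Tenemos la velocidad v(t) = -8·cos(2·t). Sustituyendo t = pi/4: v(pi/4) = 0.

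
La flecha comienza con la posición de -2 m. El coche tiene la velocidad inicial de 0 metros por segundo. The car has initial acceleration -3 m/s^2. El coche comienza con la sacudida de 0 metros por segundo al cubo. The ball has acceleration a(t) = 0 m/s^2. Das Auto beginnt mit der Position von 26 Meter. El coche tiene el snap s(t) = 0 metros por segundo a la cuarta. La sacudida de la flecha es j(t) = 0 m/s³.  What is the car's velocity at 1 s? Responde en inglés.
To solve this, we need to take 3 antiderivatives of our snap equation s(t) = 0. Taking ∫s(t)dt and applying j(0) = 0, we find j(t) = 0. The integral of jerk is acceleration. Using a(0) = -3, we get a(t) = -3. Taking ∫a(t)dt and applying v(0) = 0, we find v(t) = -3·t. From the given velocity equation v(t) = -3·t, we substitute t = 1 to get v = -3.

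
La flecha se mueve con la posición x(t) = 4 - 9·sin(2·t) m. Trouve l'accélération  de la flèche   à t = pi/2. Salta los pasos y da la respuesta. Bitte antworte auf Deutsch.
Die Antwort ist 0.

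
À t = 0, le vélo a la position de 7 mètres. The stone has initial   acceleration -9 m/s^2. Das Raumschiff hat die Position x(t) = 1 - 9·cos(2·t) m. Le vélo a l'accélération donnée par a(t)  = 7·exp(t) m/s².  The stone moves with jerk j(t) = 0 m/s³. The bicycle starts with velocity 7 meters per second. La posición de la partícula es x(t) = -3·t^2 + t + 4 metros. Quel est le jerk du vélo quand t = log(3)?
En partant de l'accélération a(t) = 7·exp(t), nous prenons 1 dérivée. La dérivée de l'accélération donne le jerk: j(t) = 7·exp(t). De l'équation du jerk j(t) = 7·exp(t), nous substituons t = log(3) pour obtenir j = 21.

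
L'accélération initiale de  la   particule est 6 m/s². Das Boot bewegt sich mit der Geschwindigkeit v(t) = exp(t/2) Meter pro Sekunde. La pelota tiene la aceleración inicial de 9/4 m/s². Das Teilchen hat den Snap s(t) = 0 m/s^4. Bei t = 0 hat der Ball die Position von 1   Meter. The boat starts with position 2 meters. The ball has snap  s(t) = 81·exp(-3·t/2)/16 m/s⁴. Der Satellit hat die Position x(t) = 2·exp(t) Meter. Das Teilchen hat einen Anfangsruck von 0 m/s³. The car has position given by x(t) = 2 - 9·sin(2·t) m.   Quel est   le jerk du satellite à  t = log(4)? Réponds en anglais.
We must differentiate our position equation x(t) = 2·exp(t) 3 times. Differentiating position, we get velocity: v(t) = 2·exp(t). The derivative of velocity gives acceleration: a(t) = 2·exp(t). The derivative of acceleration gives jerk: j(t) = 2·exp(t). Using j(t) = 2·exp(t) and substituting t = log(4), we find j = 8.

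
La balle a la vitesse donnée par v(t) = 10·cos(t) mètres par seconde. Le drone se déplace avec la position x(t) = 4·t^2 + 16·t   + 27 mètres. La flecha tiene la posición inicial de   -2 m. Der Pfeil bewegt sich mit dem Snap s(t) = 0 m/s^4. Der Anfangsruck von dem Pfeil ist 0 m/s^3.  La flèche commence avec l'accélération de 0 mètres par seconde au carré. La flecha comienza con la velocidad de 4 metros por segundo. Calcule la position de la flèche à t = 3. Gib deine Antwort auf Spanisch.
Necesitamos integrar nuestra ecuación del snap s(t) = 0 4 veces. Integrando el snap y usando la condición inicial j(0) = 0, obtenemos j(t) = 0. Integrando la sacudida y usando la condición inicial a(0) = 0, obtenemos a(t) = 0. Integrando la aceleración y usando la condición inicial v(0) = 4, obtenemos v(t) = 4. Integrando la velocidad y usando la condición inicial x(0) = -2, obtenemos x(t) = 4·t - 2. Usando x(t) = 4·t - 2 y sustituyendo t = 3, encontramos x = 10.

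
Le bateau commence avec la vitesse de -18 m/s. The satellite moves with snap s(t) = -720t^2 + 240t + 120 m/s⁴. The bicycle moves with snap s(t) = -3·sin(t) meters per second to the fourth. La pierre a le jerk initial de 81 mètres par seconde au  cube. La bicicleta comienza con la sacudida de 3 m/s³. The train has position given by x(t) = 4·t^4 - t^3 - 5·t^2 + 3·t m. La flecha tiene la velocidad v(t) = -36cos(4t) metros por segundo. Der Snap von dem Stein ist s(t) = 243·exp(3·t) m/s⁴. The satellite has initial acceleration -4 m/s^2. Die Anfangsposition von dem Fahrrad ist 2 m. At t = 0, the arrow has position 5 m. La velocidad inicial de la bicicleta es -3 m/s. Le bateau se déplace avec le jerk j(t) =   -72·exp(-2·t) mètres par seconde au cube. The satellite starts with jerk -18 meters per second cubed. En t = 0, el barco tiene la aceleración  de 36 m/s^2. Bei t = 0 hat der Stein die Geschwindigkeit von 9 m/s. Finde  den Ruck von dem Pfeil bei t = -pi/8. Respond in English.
Starting from velocity v(t) = -36·cos(4·t), we take 2 derivatives. The derivative of velocity gives acceleration: a(t) = 144·sin(4·t). The derivative of acceleration gives jerk: j(t) = 576·cos(4·t). We have jerk j(t) = 576·cos(4·t). Substituting t = -pi/8: j(-pi/8) = 0.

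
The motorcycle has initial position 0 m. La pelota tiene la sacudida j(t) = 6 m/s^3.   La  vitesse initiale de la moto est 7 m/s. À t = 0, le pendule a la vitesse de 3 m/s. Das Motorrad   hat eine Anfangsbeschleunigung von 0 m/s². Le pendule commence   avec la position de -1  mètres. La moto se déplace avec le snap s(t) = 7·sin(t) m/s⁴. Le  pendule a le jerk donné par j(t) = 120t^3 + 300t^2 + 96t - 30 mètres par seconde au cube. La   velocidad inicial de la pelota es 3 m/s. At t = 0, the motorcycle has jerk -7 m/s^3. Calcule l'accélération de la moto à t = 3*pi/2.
Nous devons intégrer notre équation du snap s(t) = 7·sin(t) 2 fois. En prenant ∫s(t)dt et en appliquant j(0) = -7, nous trouvons j(t) = -7·cos(t). En prenant ∫j(t)dt et en appliquant a(0) = 0, nous trouvons a(t) = -7·sin(t). Nous avons l'accélération a(t) = -7·sin(t). En substituant t = 3*pi/2: a(3*pi/2) = 7.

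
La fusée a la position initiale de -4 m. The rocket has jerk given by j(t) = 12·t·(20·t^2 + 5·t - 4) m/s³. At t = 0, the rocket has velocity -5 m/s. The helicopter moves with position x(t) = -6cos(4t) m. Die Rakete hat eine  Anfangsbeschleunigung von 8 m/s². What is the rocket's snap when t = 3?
We must differentiate our jerk equation j(t) = 12·t·(20·t^2 + 5·t - 4) 1 time. The derivative of jerk gives snap: s(t) = 240·t^2 + 12·t·(40·t + 5) + 60·t - 48. Using s(t) = 240·t^2 + 12·t·(40·t + 5) + 60·t - 48 and substituting t = 3, we find s = 6792.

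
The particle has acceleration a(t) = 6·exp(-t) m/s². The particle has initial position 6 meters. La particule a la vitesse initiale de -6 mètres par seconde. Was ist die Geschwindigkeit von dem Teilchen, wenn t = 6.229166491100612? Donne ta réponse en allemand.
Um dies zu lösen, müssen wir 1 Stammfunktion unserer Gleichung für die Beschleunigung a(t) = 6·exp(-t) finden. Die Stammfunktion von der Beschleunigung ist die Geschwindigkeit. Mit v(0) = -6 erhalten wir v(t) = -6·exp(-t). Mit v(t) = -6·exp(-t) und Einsetzen von t = 6.229166491100612, finden wir v = -0.0118265648198293.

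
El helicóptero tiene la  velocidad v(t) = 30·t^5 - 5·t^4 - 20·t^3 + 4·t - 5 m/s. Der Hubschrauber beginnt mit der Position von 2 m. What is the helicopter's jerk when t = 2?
Starting from velocity v(t) = 30·t^5 - 5·t^4 - 20·t^3 + 4·t - 5, we take 2 derivatives. Differentiating velocity, we get acceleration: a(t) = 150·t^4 - 20·t^3 - 60·t^2 + 4. The derivative of acceleration gives jerk: j(t) = 600·t^3 - 60·t^2 - 120·t. Using j(t) = 600·t^3 - 60·t^2 - 120·t and substituting t = 2, we find j = 4320.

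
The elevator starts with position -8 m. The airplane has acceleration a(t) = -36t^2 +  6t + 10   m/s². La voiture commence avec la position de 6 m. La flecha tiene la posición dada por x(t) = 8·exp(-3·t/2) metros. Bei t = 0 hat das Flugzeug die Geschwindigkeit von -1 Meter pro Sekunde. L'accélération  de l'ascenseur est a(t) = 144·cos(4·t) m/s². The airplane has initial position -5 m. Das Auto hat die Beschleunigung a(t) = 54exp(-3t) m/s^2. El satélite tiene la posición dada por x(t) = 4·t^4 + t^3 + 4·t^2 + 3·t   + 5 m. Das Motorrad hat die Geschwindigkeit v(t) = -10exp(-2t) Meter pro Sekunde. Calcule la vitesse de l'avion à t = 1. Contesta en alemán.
Ausgehend von der Beschleunigung a(t) = -36·t^2 + 6·t + 10, nehmen wir 1 Integral. Das Integral von der Beschleunigung, mit v(0) = -1, ergibt die Geschwindigkeit: v(t) = -12·t^3 + 3·t^2 + 10·t - 1. Aus der Gleichung für die Geschwindigkeit v(t) = -12·t^3 + 3·t^2 + 10·t - 1, setzen wir t = 1 ein und erhalten v = 0.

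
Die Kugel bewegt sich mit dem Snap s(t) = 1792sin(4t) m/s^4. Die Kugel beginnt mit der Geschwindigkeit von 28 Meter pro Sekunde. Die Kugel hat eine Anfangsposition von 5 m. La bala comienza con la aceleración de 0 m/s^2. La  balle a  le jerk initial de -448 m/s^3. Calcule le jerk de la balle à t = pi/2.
En partant du snap s(t) = 1792·sin(4·t), nous prenons 1 intégrale. La primitive du snap, avec j(0) = -448, donne le jerk: j(t) = -448·cos(4·t). De l'équation du jerk j(t) = -448·cos(4·t), nous substituons t = pi/2 pour obtenir j = -448.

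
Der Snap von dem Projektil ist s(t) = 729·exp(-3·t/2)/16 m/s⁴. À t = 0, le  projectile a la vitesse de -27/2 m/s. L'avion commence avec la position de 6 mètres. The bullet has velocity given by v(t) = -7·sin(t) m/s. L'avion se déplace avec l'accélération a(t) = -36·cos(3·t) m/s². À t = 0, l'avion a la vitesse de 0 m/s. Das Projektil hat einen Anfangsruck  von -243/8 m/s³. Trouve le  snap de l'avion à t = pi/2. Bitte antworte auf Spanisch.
Partiendo de la aceleración a(t) = -36·cos(3·t), tomamos 2 derivadas. Tomando d/dt de a(t), encontramos j(t) = 108·sin(3·t). Tomando d/dt de j(t), encontramos s(t) = 324·cos(3·t). Tenemos el snap s(t) = 324·cos(3·t). Sustituyendo t = pi/2: s(pi/2) = 0.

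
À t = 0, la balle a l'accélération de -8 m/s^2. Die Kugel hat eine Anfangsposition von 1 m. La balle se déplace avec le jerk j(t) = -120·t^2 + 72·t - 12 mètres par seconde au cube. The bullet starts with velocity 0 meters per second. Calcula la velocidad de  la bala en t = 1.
Debemos encontrar la antiderivada de nuestra ecuación de la sacudida j(t) = -120·t^2 + 72·t - 12 2 veces. La antiderivada de la sacudida es la aceleración. Usando a(0) = -8, obtenemos a(t) = -40·t^3 + 36·t^2 - 12·t - 8. La integral de la aceleración es la velocidad. Usando v(0) = 0, obtenemos v(t) = 2·t·(-5·t^3 + 6·t^2 - 3·t - 4). Tenemos la velocidad v(t) = 2·t·(-5·t^3 + 6·t^2 - 3·t - 4). Sustituyendo t = 1: v(1) = -12.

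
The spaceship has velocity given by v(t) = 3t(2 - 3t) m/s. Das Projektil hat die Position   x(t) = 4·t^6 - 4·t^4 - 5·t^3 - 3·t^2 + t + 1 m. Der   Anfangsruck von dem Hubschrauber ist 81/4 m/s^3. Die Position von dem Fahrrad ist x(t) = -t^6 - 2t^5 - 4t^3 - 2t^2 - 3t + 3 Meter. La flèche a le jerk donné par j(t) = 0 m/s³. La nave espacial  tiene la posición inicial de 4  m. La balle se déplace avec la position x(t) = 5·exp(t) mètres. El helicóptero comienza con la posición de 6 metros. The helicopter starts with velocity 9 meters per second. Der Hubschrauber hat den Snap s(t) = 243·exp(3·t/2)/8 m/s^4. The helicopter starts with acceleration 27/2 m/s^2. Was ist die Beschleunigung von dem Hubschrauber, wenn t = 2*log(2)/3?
Wir müssen die Stammfunktion unserer Gleichung für den Snap s(t) = 243·exp(3·t/2)/8 2-mal finden. Mit ∫s(t)dt und Anwendung von j(0) = 81/4, finden wir j(t) = 81·exp(3·t/2)/4. Mit ∫j(t)dt und Anwendung von a(0) = 27/2, finden wir a(t) = 27·exp(3·t/2)/2. Aus der Gleichung für die Beschleunigung a(t) = 27·exp(3·t/2)/2, setzen wir t = 2*log(2)/3 ein und erhalten a = 27.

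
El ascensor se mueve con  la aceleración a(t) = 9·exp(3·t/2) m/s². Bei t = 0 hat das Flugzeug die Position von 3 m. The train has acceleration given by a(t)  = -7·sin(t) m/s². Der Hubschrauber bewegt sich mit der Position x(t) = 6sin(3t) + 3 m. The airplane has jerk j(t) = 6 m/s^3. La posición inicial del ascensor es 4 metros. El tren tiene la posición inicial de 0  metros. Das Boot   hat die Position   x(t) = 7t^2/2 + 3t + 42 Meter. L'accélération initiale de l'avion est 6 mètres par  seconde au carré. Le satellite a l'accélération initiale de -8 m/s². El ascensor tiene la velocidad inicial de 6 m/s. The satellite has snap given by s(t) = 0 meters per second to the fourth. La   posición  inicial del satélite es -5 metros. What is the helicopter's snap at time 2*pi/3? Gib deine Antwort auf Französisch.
Pour résoudre ceci, nous devons prendre 4 dérivées de notre équation de la position x(t) = 6·sin(3·t) + 3. La dérivée de la position donne la vitesse: v(t) = 18·cos(3·t). En prenant d/dt de v(t), nous trouvons a(t) = -54·sin(3·t). En prenant d/dt de a(t), nous trouvons j(t) = -162·cos(3·t). En prenant d/dt de j(t), nous trouvons s(t) = 486·sin(3·t). De l'équation du snap s(t) = 486·sin(3·t), nous substituons t = 2*pi/3 pour obtenir s = 0.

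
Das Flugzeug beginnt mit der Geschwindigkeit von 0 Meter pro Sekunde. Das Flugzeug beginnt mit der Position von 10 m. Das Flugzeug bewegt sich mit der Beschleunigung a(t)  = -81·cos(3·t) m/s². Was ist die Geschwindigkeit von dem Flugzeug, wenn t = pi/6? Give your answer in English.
We must find the antiderivative of our acceleration equation a(t) = -81·cos(3·t) 1 time. Integrating acceleration and using the initial condition v(0) = 0, we get v(t) = -27·sin(3·t). We have velocity v(t) = -27·sin(3·t). Substituting t = pi/6: v(pi/6) = -27.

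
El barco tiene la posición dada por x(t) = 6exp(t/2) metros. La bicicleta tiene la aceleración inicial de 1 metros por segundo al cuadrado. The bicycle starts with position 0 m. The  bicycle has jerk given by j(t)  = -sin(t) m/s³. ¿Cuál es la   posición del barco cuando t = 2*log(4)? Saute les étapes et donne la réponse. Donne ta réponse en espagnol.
x(2*log(4)) = 24.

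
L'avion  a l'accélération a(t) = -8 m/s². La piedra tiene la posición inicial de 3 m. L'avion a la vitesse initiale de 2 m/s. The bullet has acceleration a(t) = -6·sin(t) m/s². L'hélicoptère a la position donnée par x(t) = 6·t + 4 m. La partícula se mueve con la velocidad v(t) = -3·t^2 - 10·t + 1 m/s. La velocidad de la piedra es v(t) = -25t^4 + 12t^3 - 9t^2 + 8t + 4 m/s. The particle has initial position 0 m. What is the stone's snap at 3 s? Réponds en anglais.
To solve this, we need to take 3 derivatives of our velocity equation v(t) = -25·t^4 + 12·t^3 - 9·t^2 + 8·t + 4. Differentiating velocity, we get acceleration: a(t) = -100·t^3 + 36·t^2 - 18·t + 8. Taking d/dt of a(t), we find j(t) = -300·t^2 + 72·t - 18. Taking d/dt of j(t), we find s(t) = 72 - 600·t. From the given snap equation s(t) = 72 - 600·t, we substitute t = 3 to get s = -1728.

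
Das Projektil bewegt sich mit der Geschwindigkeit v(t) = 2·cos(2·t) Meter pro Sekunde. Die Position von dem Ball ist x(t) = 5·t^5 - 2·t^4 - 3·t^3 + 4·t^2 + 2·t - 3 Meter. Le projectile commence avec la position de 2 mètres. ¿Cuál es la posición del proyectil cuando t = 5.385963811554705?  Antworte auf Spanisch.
Necesitamos integrar nuestra ecuación de la velocidad v(t) = 2·cos(2·t) 1 vez. Integrando la velocidad y usando la condición inicial x(0) = 2, obtenemos x(t) = sin(2·t) + 2. Usando x(t) = sin(2·t) + 2 y sustituyendo t = 5.385963811554705, encontramos x = 1.02490484792891.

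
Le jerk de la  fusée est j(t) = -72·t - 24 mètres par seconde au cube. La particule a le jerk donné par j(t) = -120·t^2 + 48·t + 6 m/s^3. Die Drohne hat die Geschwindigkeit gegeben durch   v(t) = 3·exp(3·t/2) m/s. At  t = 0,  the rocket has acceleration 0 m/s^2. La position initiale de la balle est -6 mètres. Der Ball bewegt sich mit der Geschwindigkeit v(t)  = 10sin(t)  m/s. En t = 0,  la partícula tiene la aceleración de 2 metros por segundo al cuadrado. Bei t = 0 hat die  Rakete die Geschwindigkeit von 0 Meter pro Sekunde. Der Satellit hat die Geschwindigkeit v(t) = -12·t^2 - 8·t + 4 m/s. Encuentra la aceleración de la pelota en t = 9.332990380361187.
Debemos derivar nuestra ecuación de la velocidad v(t) = 10·sin(t) 1 vez. La derivada de la velocidad da la aceleración: a(t) = 10·cos(t). Usando a(t) = 10·cos(t) y sustituyendo t = 9.332990380361187, encontramos a = -9.95790476708870.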